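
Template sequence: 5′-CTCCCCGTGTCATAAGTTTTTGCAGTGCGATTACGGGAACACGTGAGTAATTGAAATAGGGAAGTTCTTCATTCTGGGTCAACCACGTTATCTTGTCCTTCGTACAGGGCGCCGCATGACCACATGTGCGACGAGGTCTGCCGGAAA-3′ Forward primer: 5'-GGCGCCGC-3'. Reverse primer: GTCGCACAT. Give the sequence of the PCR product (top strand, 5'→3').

5'-GGCGCCGCATGACCACATGTGCGAC-3'

Scanning the template, GGCGCCGC occurs at positions 108–115; this primer anneals to the bottom strand there with its 3' end pointing downstream.
The reverse primer's reverse complement is ATGTGCGAC, which matches the template at positions 124–132.
The product is the template from position 108 through 132 (25 bp).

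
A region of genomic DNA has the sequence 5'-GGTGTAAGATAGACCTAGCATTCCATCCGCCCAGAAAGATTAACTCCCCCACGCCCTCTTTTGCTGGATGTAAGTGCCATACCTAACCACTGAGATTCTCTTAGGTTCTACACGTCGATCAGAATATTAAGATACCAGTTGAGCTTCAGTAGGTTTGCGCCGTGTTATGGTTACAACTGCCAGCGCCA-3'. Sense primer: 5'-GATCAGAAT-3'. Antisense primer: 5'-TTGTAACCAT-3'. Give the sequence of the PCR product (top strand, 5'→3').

Forward primer GATCAGAAT is found on the top strand at positions 117–125.
Reverse complement of the reverse primer: ATGGTTACAA. This occurs on the top strand at positions 167–176.
The product is the template from position 117 through 176 (60 bp).

5'-GATCAGAATATTAAGATACCAGTTGAGCTTCAGTAGGTTTGCGCCGTGTTATGGTTACAA-3'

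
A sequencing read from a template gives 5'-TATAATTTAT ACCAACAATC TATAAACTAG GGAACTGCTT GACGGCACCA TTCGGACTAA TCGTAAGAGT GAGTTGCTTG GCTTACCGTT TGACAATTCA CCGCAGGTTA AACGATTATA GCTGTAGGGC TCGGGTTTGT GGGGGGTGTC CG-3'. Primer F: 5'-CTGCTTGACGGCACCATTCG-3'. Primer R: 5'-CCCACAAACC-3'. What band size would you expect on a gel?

109 bp

Scanning the template, CTGCTTGACGGCACCATTCG occurs at positions 35–54; this primer anneals to the bottom strand there with its 3' end pointing downstream.
The reverse primer's reverse complement is GGTTTGTGGG, which matches the template at positions 134–143.
The product runs from position 35 to position 143, so its length is 143 − 35 + 1 = 109 bp.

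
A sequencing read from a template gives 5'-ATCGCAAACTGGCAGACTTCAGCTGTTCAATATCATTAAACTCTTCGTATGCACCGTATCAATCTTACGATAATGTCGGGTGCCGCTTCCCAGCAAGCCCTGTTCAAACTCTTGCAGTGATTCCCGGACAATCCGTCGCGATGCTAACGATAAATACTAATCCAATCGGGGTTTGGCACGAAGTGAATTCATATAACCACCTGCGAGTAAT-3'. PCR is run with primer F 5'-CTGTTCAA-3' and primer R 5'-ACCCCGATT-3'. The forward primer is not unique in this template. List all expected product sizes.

The forward primer CTGTTCAA matches the top strand at positions 23–30, 100–107.
The reverse primer's reverse complement is AATCGGGGT, matching at positions 164–172.
Each forward site pairs with the reverse site to give a product ending at position 172: sizes 150, 73 bp.

150 bp, 73 bp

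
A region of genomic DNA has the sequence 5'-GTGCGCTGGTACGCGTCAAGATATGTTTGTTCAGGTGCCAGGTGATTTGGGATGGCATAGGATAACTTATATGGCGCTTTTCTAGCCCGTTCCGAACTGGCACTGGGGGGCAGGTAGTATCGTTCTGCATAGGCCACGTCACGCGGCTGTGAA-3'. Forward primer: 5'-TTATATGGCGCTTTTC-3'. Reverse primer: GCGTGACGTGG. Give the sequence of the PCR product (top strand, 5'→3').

5'-TTATATGGCGCTTTTCTAGCCCGTTCCGAACTGGCACTGGGGGGCAGGTAGTATCGTTCTGCATAGGCCACGTCACGC-3'

The forward primer matches the template at positions 67–82.
Reverse complement of the reverse primer: CCACGTCACGC. This occurs on the top strand at positions 134–144.
The product is the template from position 67 through 144 (78 bp).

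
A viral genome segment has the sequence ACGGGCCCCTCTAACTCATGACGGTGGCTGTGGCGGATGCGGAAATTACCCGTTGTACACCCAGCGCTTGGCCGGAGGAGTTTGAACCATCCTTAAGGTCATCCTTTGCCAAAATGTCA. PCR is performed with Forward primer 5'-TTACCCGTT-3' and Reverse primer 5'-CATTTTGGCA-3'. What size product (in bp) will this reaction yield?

The forward primer matches the template at positions 46–54.
Taking the reverse complement of CATTTTGGCA gives TGCCAAAATG, found at positions 107–116 on the template; the primer anneals here to the top strand with its 3' end pointing upstream.
The product runs from position 46 to position 116, so its length is 116 − 46 + 1 = 71 bp.

71 bp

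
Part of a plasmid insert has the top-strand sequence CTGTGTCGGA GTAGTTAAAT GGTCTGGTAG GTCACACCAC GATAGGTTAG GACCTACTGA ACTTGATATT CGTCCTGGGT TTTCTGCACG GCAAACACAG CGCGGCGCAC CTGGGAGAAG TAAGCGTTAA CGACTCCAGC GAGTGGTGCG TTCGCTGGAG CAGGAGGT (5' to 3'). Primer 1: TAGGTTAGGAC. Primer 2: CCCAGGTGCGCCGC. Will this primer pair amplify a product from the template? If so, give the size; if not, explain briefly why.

Yes — a 73 bp product.

Primer 1 (TAGGTTAGGAC) matches the top strand at positions 43–53; it acts as a forward primer.
Primer 2's reverse complement is GCGGCGCACCTGGG, matching the top strand at positions 102–115; it acts as a reverse primer.
The 3' ends face each other across positions 43–115, giving a 73 bp product.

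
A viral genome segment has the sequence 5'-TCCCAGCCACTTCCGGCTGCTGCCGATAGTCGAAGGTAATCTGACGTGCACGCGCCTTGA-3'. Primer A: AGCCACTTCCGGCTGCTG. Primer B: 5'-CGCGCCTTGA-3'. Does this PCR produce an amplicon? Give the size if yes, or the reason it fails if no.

Primer A (AGCCACTTCCGGCTGCTG) matches the top strand at positions 5–22 (3' end points downstream).
Primer B (CGCGCCTTGA) also matches the top strand directly, at positions 51–60 — its reverse complement TCAAGGCGCG is not present.
Both primers anneal to the bottom strand with 3' ends pointing the same way, so neither can prime synthesis back toward the other.

No product — both primers anneal to the same strand and extend in the same direction.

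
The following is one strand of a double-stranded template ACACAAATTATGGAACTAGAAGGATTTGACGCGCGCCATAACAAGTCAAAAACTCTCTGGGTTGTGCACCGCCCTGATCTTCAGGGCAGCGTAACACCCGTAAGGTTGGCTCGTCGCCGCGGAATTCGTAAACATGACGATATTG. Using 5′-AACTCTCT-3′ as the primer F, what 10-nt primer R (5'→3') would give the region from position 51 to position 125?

5'-ATTCCGCGGC-3'

The product's 3' end on the top strand is position 125.
The reverse primer anneals to the top strand over positions 116–125, i.e. to GCCGCGGAAT.
Its sequence written 5'→3' is the reverse complement: ATTCCGCGGC.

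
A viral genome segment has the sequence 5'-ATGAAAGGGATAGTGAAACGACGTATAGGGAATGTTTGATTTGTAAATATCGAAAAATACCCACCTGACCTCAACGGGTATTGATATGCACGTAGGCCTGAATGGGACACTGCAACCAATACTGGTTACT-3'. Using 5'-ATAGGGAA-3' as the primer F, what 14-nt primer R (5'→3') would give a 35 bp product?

5'-TATTTTTCGATATT-3'

The forward primer binds at positions 25–32, so a 35 bp product ends at position 25 + 35 − 1 = 59.
The reverse primer anneals to the top strand over positions 46–59, i.e. to AATATCGAAAAATA.
Its sequence written 5'→3' is the reverse complement: TATTTTTCGATATT.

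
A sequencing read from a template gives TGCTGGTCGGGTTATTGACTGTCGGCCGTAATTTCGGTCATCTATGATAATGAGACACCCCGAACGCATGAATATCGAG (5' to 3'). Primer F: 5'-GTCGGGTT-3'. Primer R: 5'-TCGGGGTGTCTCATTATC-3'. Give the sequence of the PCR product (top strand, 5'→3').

Forward primer GTCGGGTT is found on the top strand at positions 6–13.
Taking the reverse complement of TCGGGGTGTCTCATTATC gives GATAATGAGACACCCCGA, found at positions 46–63 on the template; the primer anneals here to the top strand with its 3' end pointing upstream.
The product is the template from position 6 through 63 (58 bp).

5'-GTCGGGTTATTGACTGTCGGCCGTAATTTCGGTCATCTATGATAATGAGACACCCCGA-3'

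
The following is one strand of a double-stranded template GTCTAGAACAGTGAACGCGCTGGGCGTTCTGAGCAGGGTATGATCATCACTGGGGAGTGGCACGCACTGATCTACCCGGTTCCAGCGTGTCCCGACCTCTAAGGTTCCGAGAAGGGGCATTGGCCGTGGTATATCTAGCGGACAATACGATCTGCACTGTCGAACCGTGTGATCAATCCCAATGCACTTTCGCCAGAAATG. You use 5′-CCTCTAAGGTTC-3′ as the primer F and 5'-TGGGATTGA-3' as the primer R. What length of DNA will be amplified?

86 bp

The forward primer matches the template at positions 96–107.
The reverse primer's reverse complement is TCAATCCCA, which matches the template at positions 173–181.
Amplicon spans positions 96–181: 86 bp.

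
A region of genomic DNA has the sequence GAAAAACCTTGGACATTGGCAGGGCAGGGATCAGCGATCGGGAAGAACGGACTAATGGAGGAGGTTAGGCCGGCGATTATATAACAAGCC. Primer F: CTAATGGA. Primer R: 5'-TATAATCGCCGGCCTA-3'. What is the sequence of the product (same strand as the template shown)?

Scanning the template, CTAATGGA occurs at positions 52–59; this primer anneals to the bottom strand there with its 3' end pointing downstream.
Reverse complement of the reverse primer: TAGGCCGGCGATTATA. This occurs on the top strand at positions 66–81.
The product is the template from position 52 through 81 (30 bp).

5'-CTAATGGAGGAGGTTAGGCCGGCGATTATA-3'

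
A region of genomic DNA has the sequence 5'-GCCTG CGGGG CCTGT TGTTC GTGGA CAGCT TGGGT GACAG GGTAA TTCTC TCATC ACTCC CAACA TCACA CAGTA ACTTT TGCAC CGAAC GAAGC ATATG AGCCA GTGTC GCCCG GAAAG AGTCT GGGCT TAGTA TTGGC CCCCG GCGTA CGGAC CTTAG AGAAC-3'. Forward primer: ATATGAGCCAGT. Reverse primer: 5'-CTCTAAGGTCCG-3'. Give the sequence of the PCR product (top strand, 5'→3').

Scanning the template, ATATGAGCCAGT occurs at positions 96–107; this primer anneals to the bottom strand there with its 3' end pointing downstream.
Reverse complement of the reverse primer: CGGACCTTAGAG. This occurs on the top strand at positions 151–162.
The product is the template from position 96 through 162 (67 bp).

5'-ATATGAGCCAGTGTCGCCCGGAAAGAGTCTGGGCTTAGTATTGGCCCCCGGCGTACGGACCTTAGAG-3'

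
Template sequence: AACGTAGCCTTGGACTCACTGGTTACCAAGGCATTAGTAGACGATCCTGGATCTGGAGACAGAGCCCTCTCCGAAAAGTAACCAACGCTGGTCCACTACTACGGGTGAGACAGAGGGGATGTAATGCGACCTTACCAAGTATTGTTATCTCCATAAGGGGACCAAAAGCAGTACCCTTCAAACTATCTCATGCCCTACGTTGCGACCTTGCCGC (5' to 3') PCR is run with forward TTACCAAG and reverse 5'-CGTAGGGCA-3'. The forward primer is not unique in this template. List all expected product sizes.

The forward primer TTACCAAG matches the top strand at positions 23–30, 132–139.
The reverse primer's reverse complement is TGCCCTACG, matching at positions 191–199.
Each forward site pairs with the reverse site to give a product ending at position 199: sizes 177, 68 bp.

177 bp, 68 bp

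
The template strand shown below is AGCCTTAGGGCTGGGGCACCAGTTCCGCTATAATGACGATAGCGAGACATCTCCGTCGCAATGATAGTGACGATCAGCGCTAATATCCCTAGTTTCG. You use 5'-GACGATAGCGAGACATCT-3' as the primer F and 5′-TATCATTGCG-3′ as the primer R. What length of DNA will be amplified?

The forward primer matches the template at positions 35–52.
Taking the reverse complement of TATCATTGCG gives CGCAATGATA, found at positions 57–66 on the template; the primer anneals here to the top strand with its 3' end pointing upstream.
Amplicon spans positions 35–66: 32 bp.

32 bp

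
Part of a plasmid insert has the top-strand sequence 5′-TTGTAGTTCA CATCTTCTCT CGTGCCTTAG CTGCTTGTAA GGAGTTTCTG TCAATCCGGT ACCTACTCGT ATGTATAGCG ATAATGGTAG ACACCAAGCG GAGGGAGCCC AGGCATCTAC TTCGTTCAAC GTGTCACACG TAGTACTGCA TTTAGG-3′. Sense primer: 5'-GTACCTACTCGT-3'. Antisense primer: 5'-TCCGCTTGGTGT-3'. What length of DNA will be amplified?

44 bp

Forward primer GTACCTACTCGT is found on the top strand at positions 59–70.
Reverse complement of the reverse primer: ACACCAAGCGGA. This occurs on the top strand at positions 91–102.
The product runs from position 59 to position 102, so its length is 102 − 59 + 1 = 44 bp.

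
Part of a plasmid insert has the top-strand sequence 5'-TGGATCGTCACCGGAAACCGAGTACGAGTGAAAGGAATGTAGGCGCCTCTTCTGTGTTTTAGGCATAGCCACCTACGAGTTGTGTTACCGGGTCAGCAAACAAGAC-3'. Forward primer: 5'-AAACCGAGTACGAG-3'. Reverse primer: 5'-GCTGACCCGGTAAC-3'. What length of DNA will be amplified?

83 bp

Forward primer AAACCGAGTACGAG is found on the top strand at positions 15–28.
The reverse primer's reverse complement is GTTACCGGGTCAGC, which matches the template at positions 84–97.
The product runs from position 15 to position 97, so its length is 97 − 15 + 1 = 83 bp.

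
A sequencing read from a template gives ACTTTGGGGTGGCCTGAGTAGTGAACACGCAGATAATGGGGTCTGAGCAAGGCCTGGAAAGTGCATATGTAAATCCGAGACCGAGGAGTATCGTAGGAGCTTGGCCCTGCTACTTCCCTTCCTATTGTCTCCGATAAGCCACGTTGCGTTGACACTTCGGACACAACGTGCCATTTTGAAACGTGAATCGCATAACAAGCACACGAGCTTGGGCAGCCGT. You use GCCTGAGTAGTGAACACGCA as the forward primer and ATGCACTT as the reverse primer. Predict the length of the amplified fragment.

Forward primer GCCTGAGTAGTGAACACGCA is found on the top strand at positions 12–31.
Reverse complement of the reverse primer: AAGTGCAT. This occurs on the top strand at positions 59–66.
Amplicon spans positions 12–66: 55 bp.

55 bp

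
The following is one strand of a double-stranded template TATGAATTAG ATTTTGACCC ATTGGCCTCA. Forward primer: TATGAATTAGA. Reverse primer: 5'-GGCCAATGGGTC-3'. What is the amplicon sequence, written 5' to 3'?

Forward primer TATGAATTAGA is found on the top strand at positions 1–11.
Taking the reverse complement of GGCCAATGGGTC gives GACCCATTGGCC, found at positions 16–27 on the template; the primer anneals here to the top strand with its 3' end pointing upstream.
The product is the template from position 1 through 27 (27 bp).

5'-TATGAATTAGATTTTGACCCATTGGCC-3'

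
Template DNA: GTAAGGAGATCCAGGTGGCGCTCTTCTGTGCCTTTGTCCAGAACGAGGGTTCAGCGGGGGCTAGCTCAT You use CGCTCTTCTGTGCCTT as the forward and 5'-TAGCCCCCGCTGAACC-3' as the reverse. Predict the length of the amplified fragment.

45 bp

Scanning the template, CGCTCTTCTGTGCCTT occurs at positions 19–34; this primer anneals to the bottom strand there with its 3' end pointing downstream.
Reverse complement of the reverse primer: GGTTCAGCGGGGGCTA. This occurs on the top strand at positions 48–63.
Product length = (reverse-primer end) − (forward-primer start) + 1 = 63 − 19 + 1 = 45 bp.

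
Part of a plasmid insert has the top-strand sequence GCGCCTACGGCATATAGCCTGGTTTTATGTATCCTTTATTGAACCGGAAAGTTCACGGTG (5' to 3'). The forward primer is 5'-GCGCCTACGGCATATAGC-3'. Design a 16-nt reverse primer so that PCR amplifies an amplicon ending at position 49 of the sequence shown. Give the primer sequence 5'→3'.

5'-TTCCGGTTCAATAAAG-3'

The forward primer binds at positions 1–18; the product's 3' end on the top strand is position 49.
The reverse primer anneals to the top strand over positions 34–49, i.e. to CTTTATTGAACCGGAA.
Its sequence written 5'→3' is the reverse complement: TTCCGGTTCAATAAAG.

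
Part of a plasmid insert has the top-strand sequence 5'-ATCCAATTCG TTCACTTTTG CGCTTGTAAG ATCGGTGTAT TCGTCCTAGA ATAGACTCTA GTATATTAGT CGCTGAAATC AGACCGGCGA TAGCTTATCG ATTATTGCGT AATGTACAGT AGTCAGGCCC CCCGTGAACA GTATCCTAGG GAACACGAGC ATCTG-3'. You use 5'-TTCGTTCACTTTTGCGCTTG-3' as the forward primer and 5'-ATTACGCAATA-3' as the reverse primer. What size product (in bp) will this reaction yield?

107 bp

Forward primer TTCGTTCACTTTTGCGCTTG is found on the top strand at positions 7–26.
Reverse complement of the reverse primer: TATTGCGTAAT. This occurs on the top strand at positions 103–113.
The product runs from position 7 to position 113, so its length is 113 − 7 + 1 = 107 bp.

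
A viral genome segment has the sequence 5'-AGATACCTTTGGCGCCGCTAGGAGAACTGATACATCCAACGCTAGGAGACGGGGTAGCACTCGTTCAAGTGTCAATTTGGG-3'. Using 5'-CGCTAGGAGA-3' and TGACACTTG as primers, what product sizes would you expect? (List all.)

The forward primer CGCTAGGAGA matches the top strand at positions 16–25, 40–49.
The reverse primer's reverse complement is CAAGTGTCA, matching at positions 66–74.
Each forward site pairs with the reverse site to give a product ending at position 74: sizes 59, 35 bp.

59 bp, 35 bp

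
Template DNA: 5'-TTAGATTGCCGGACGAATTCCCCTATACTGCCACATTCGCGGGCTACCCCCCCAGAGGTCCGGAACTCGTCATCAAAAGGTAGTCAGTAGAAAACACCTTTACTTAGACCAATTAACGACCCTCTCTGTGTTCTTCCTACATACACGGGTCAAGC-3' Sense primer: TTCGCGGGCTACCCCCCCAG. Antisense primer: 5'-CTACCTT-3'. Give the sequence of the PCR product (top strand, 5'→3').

Scanning the template, TTCGCGGGCTACCCCCCCAG occurs at positions 36–55; this primer anneals to the bottom strand there with its 3' end pointing downstream.
Taking the reverse complement of CTACCTT gives AAGGTAG, found at positions 77–83 on the template; the primer anneals here to the top strand with its 3' end pointing upstream.
The product is the template from position 36 through 83 (48 bp).

5'-TTCGCGGGCTACCCCCCCAGAGGTCCGGAACTCGTCATCAAAAGGTAG-3'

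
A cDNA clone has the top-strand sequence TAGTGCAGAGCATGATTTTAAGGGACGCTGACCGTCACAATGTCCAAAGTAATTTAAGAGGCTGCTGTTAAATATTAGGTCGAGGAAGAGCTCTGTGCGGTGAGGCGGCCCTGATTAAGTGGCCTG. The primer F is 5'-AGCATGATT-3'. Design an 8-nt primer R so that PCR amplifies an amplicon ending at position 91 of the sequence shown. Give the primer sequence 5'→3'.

5'-GCTCTTCC-3'

The forward primer binds at positions 9–17; the product's 3' end on the top strand is position 91.
The reverse primer anneals to the top strand over positions 84–91, i.e. to GGAAGAGC.
Its sequence written 5'→3' is the reverse complement: GCTCTTCC.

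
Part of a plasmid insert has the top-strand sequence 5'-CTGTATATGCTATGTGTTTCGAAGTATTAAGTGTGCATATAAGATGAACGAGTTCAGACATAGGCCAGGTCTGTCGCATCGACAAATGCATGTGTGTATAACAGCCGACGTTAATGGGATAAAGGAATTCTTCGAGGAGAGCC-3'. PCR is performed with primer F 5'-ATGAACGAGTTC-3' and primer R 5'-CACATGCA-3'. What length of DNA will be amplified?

51 bp

Forward primer ATGAACGAGTTC is found on the top strand at positions 44–55.
Reverse complement of the reverse primer: TGCATGTG. This occurs on the top strand at positions 87–94.
The product runs from position 44 to position 94, so its length is 94 − 44 + 1 = 51 bp.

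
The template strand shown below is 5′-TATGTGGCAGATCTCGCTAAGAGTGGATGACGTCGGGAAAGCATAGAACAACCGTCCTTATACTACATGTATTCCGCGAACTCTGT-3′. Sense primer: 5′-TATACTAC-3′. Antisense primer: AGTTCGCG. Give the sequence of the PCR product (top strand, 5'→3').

Forward primer TATACTAC is found on the top strand at positions 59–66.
Reverse complement of the reverse primer: CGCGAACT. This occurs on the top strand at positions 75–82.
The product is the template from position 59 through 82 (24 bp).

5'-TATACTACATGTATTCCGCGAACT-3'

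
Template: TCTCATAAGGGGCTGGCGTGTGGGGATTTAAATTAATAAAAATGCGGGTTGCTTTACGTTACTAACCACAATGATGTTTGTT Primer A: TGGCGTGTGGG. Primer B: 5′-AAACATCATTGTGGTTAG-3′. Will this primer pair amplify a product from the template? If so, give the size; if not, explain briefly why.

Primer A (TGGCGTGTGGG) matches the top strand at positions 14–24; it acts as a forward primer.
Primer B's reverse complement is CTAACCACAATGATGTTT, matching the top strand at positions 62–79; it acts as a reverse primer.
The 3' ends face each other across positions 14–79, giving a 66 bp product.

Yes — a 66 bp product.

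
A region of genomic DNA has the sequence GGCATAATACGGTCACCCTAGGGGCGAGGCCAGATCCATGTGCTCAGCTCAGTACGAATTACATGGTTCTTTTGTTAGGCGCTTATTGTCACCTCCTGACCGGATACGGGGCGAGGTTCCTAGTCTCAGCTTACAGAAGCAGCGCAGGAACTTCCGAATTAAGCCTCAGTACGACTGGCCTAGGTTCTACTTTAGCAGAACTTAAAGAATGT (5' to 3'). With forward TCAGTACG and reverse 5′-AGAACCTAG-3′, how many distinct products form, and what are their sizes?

The forward primer TCAGTACG matches the top strand at positions 49–56, 166–173.
The reverse primer's reverse complement is CTAGGTTCT, matching at positions 180–188.
Each forward site pairs with the reverse site to give a product ending at position 188: sizes 140, 23 bp.

Two products: 140 bp, 23 bp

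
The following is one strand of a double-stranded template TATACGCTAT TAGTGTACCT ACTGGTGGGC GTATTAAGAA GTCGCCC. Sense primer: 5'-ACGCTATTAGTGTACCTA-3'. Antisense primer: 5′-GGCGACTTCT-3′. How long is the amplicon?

43 bp

Scanning the template, ACGCTATTAGTGTACCTA occurs at positions 4–21; this primer anneals to the bottom strand there with its 3' end pointing downstream.
Reverse complement of the reverse primer: AGAAGTCGCC. This occurs on the top strand at positions 37–46.
The product runs from position 4 to position 46, so its length is 46 − 4 + 1 = 43 bp.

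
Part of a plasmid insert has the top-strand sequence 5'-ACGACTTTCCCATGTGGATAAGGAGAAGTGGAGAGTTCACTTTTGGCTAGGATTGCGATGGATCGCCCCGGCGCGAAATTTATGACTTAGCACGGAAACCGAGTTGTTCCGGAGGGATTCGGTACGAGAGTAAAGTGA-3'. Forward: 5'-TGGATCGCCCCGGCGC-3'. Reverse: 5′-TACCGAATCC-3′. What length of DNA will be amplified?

The forward primer matches the template at positions 59–74.
The reverse primer's reverse complement is GGATTCGGTA, which matches the template at positions 115–124.
Product length = (reverse-primer end) − (forward-primer start) + 1 = 124 − 59 + 1 = 66 bp.

66 bp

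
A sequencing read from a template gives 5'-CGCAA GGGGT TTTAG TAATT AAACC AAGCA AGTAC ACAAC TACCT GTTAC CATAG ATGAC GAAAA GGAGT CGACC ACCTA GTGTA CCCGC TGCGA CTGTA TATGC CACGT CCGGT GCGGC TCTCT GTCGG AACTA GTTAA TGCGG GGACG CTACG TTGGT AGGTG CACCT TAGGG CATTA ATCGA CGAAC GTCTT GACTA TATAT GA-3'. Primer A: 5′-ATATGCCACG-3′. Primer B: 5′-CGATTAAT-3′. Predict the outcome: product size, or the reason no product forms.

Primer A (ATATGCCACG) matches the top strand at positions 100–109; it acts as a forward primer.
Primer B's reverse complement is ATTAATCG, matching the top strand at positions 177–184; it acts as a reverse primer.
The 3' ends face each other across positions 100–184, giving an 85 bp product.

Yes — an 85 bp product.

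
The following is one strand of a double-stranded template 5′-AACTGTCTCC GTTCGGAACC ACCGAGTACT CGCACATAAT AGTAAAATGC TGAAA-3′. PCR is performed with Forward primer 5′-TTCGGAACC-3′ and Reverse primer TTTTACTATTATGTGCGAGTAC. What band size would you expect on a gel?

36 bp

Forward primer TTCGGAACC is found on the top strand at positions 12–20.
Reverse complement of the reverse primer: GTACTCGCACATAATAGTAAAA. This occurs on the top strand at positions 26–47.
Amplicon spans positions 12–47: 36 bp.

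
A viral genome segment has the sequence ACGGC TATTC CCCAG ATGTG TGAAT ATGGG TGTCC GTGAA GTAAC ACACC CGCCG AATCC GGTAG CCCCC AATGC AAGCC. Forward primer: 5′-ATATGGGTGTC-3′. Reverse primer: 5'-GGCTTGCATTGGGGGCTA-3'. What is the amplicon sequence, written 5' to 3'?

5'-ATATGGGTGTCCGTGAAGTAACACACCCGCCGAATCCGGTAGCCCCCAATGCAAGCC-3'

The forward primer matches the template at positions 24–34.
Reverse complement of the reverse primer: TAGCCCCCAATGCAAGCC. This occurs on the top strand at positions 63–80.
The product is the template from position 24 through 80 (57 bp).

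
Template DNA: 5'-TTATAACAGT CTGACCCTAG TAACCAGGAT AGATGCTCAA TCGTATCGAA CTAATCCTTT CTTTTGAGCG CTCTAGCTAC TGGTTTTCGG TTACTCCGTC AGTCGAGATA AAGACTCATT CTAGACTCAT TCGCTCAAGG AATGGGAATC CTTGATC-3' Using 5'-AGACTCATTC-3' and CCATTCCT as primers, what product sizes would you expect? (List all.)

34 bp, 23 bp

The forward primer AGACTCATTC matches the top strand at positions 112–121, 123–132.
The reverse primer's reverse complement is AGGAATGG, matching at positions 138–145.
Each forward site pairs with the reverse site to give a product ending at position 145: sizes 34, 23 bp.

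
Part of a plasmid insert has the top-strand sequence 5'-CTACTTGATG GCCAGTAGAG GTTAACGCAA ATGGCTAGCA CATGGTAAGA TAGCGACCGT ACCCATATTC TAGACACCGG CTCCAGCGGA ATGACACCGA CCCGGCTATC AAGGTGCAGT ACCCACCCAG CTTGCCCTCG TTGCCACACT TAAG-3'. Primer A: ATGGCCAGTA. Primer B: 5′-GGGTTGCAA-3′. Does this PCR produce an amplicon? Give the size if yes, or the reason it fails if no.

No product — primer B has no binding site in the template.

Primer B (GGGTTGCAA) does not match the top strand, and its reverse complement TTGCAACCC does not match either.
With no annealing site for primer B, no amplification occurs.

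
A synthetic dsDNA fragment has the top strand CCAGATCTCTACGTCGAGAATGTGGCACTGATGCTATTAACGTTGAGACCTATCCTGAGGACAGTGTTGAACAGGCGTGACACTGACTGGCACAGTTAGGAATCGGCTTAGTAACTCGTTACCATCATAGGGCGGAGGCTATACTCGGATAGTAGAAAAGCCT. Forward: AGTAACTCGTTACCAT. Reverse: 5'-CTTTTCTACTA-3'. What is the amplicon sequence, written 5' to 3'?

Forward primer AGTAACTCGTTACCAT is found on the top strand at positions 110–125.
The reverse primer's reverse complement is TAGTAGAAAAG, which matches the template at positions 150–160.
The product is the template from position 110 through 160 (51 bp).

5'-AGTAACTCGTTACCATCATAGGGCGGAGGCTATACTCGGATAGTAGAAAAG-3'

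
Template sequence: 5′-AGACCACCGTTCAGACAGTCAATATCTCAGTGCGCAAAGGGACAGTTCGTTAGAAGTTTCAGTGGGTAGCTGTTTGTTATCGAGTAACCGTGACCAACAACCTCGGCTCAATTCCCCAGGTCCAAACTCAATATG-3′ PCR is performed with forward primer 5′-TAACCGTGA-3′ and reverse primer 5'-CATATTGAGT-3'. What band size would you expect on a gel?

Forward primer TAACCGTGA is found on the top strand at positions 85–93.
Taking the reverse complement of CATATTGAGT gives ACTCAATATG, found at positions 126–135 on the template; the primer anneals here to the top strand with its 3' end pointing upstream.
The product runs from position 85 to position 135, so its length is 135 − 85 + 1 = 51 bp.

51 bp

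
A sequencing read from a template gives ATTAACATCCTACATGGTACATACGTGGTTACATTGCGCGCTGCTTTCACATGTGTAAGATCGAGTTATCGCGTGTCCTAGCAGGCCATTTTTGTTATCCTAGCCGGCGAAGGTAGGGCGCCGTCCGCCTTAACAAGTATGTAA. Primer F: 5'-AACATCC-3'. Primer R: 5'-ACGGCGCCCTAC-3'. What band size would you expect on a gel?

Scanning the template, AACATCC occurs at positions 4–10; this primer anneals to the bottom strand there with its 3' end pointing downstream.
Taking the reverse complement of ACGGCGCCCTAC gives GTAGGGCGCCGT, found at positions 113–124 on the template; the primer anneals here to the top strand with its 3' end pointing upstream.
Amplicon spans positions 4–124: 121 bp.

121 bp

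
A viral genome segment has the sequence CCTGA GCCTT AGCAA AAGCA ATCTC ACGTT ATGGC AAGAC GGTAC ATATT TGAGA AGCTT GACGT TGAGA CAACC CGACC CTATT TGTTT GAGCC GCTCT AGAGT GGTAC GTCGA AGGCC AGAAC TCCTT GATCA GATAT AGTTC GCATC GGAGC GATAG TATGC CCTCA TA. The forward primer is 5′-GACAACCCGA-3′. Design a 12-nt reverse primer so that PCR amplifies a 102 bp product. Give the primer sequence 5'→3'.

5'-TGAGGGCATACT-3'

The forward primer binds at positions 69–78, so a 102 bp product ends at position 69 + 102 − 1 = 170.
The reverse primer anneals to the top strand over positions 159–170, i.e. to AGTATGCCCTCA.
Its sequence written 5'→3' is the reverse complement: TGAGGGCATACT.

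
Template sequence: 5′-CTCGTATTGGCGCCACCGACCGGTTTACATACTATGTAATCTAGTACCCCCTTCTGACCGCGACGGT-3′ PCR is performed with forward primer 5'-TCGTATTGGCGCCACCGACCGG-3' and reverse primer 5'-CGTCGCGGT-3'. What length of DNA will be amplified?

64 bp

Forward primer TCGTATTGGCGCCACCGACCGG is found on the top strand at positions 2–23.
Taking the reverse complement of CGTCGCGGT gives ACCGCGACG, found at positions 57–65 on the template; the primer anneals here to the top strand with its 3' end pointing upstream.
Product length = (reverse-primer end) − (forward-primer start) + 1 = 65 − 2 + 1 = 64 bp.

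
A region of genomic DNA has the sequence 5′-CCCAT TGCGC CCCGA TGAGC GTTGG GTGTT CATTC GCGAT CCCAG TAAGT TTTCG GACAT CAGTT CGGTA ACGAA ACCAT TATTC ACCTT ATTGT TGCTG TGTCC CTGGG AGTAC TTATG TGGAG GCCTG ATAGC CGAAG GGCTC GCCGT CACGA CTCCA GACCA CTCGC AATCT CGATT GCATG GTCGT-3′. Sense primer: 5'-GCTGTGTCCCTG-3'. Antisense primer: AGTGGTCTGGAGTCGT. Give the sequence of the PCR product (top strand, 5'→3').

Forward primer GCTGTGTCCCTG is found on the top strand at positions 97–108.
The reverse primer's reverse complement is ACGACTCCAGACCACT, which matches the template at positions 152–167.
The product is the template from position 97 through 167 (71 bp).

5'-GCTGTGTCCCTGGGAGTACTTATGTGGAGGCCTGATAGCCGAAGGGCTCGCCGTCACGACTCCAGACCACT-3'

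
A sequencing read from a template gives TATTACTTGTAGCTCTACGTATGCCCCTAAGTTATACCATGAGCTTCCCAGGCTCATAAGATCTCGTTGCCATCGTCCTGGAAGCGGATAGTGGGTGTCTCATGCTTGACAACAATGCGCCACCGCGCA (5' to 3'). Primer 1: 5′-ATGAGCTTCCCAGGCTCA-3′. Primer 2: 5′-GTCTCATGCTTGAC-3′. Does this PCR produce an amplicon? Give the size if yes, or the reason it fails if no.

No product — both primers anneal to the same strand and extend in the same direction.

Primer 1 (ATGAGCTTCCCAGGCTCA) matches the top strand at positions 39–56 (3' end points downstream).
Primer 2 (GTCTCATGCTTGAC) also matches the top strand directly, at positions 97–110 — its reverse complement GTCAAGCATGAGAC is not present.
Both primers anneal to the bottom strand with 3' ends pointing the same way, so neither can prime synthesis back toward the other.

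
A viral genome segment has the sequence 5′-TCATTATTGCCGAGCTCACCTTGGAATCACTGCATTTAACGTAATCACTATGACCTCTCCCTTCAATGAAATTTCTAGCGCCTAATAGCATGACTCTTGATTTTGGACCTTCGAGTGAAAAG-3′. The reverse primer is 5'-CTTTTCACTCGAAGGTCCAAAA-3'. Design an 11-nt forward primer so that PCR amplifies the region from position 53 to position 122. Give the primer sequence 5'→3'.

The reverse primer's reverse complement TTTTGGACCTTCGAGTGAAAAG matches the template at positions 101–122; the product starts at position 53.
The forward primer is identical to the top strand over positions 53–63: ACCTCTCCCTT.

5'-ACCTCTCCCTT-3'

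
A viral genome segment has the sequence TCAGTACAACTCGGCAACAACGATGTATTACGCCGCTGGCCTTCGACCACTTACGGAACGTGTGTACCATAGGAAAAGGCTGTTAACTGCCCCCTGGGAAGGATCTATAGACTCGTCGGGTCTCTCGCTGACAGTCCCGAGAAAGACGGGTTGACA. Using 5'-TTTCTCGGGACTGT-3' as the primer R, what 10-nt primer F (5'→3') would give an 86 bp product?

The reverse primer's reverse complement ACAGTCCCGAGAAA matches the template at positions 131–144, so the product ends at position 144.
An 86 bp product then starts at position 144 − 86 + 1 = 59.
The forward primer is identical to the top strand there: CGTGTGTACC.

5'-CGTGTGTACC-3'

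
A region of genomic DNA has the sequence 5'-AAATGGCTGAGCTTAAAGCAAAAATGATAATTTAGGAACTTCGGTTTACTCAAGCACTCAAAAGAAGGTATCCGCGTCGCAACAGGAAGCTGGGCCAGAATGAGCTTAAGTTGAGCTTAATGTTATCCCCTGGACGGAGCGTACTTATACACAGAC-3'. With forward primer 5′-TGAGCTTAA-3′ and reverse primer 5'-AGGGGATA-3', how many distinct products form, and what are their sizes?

The forward primer TGAGCTTAA matches the top strand at positions 8–16, 101–109, 112–120.
The reverse primer's reverse complement is TATCCCCT, matching at positions 124–131.
Each forward site pairs with the reverse site to give a product ending at position 131: sizes 124, 31, 20 bp.

Three products: 124 bp, 31 bp, 20 bp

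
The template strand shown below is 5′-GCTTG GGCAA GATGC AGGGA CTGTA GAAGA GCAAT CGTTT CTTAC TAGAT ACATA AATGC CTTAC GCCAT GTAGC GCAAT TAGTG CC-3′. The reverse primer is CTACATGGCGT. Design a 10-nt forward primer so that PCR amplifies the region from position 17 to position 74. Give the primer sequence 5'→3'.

The reverse primer's reverse complement ACGCCATGTAG matches the template at positions 64–74; the product starts at position 17.
The forward primer is identical to the top strand over positions 17–26: GGGACTGTAG.

5'-GGGACTGTAG-3'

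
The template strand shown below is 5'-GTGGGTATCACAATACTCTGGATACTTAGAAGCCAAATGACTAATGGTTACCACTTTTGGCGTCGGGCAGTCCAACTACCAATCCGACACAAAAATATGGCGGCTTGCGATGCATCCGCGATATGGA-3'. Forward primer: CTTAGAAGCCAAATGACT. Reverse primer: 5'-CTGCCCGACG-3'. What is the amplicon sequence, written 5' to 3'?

5'-CTTAGAAGCCAAATGACTAATGGTTACCACTTTTGGCGTCGGGCAG-3'

Forward primer CTTAGAAGCCAAATGACT is found on the top strand at positions 25–42.
The reverse primer's reverse complement is CGTCGGGCAG, which matches the template at positions 61–70.
The product is the template from position 25 through 70 (46 bp).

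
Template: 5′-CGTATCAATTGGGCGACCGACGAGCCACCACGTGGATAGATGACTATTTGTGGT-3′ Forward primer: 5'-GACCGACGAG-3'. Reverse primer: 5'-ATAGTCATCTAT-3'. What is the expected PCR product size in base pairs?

33 bp

Forward primer GACCGACGAG is found on the top strand at positions 15–24.
Reverse complement of the reverse primer: ATAGATGACTAT. This occurs on the top strand at positions 36–47.
The product runs from position 15 to position 47, so its length is 47 − 15 + 1 = 33 bp.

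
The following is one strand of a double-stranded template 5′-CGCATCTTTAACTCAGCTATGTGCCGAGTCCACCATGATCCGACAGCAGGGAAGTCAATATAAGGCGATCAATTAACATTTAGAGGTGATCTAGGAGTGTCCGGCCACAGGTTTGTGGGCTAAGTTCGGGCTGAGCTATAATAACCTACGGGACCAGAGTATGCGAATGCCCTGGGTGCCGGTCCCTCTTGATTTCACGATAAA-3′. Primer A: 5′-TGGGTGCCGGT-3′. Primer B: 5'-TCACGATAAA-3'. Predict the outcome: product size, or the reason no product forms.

Primer A (TGGGTGCCGGT) matches the top strand at positions 173–183 (3' end points downstream).
Primer B (TCACGATAAA) also matches the top strand directly, at positions 195–204 — its reverse complement TTTATCGTGA is not present.
Both primers anneal to the bottom strand with 3' ends pointing the same way, so neither can prime synthesis back toward the other.

No product — both primers anneal to the same strand and extend in the same direction.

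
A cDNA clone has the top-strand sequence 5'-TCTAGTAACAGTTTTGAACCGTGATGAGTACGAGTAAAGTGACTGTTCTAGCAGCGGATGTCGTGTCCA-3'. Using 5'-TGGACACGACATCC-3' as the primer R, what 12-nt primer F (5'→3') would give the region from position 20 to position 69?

5'-CGTGATGAGTAC-3'

The reverse primer's reverse complement GGATGTCGTGTCCA matches the template at positions 56–69; the product starts at position 20.
The forward primer is identical to the top strand over positions 20–31: CGTGATGAGTAC.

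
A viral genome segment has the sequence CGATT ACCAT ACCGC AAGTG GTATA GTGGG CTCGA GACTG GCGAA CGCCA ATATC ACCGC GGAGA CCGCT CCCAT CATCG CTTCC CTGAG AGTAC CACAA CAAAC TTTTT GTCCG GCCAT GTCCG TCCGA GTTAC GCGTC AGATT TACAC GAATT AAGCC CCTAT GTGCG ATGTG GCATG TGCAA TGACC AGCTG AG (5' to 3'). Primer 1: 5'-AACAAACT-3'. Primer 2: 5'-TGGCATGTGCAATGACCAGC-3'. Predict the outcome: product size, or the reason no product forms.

Primer 1 (AACAAACT) matches the top strand at positions 99–106 (3' end points downstream).
Primer 2 (TGGCATGTGCAATGACCAGC) also matches the top strand directly, at positions 174–193 — its reverse complement GCTGGTCATTGCACATGCCA is not present.
Both primers anneal to the bottom strand with 3' ends pointing the same way, so neither can prime synthesis back toward the other.

No product — both primers anneal to the same strand and extend in the same direction.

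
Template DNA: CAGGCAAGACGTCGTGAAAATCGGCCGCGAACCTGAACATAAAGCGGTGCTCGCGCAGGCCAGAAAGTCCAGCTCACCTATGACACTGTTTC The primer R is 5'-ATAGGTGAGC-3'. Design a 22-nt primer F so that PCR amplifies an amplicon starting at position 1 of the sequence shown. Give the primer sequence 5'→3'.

The reverse primer's reverse complement GCTCACCTAT matches the template at positions 72–81; the product starts at position 1.
The forward primer is identical to the top strand over positions 1–22: CAGGCAAGACGTCGTGAAAATC.

5'-CAGGCAAGACGTCGTGAAAATC-3'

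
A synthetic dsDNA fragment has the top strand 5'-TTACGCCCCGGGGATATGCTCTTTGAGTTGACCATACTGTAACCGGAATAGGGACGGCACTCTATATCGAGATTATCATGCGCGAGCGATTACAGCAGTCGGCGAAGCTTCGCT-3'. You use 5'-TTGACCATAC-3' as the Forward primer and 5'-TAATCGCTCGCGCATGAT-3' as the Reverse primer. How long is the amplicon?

65 bp

Forward primer TTGACCATAC is found on the top strand at positions 28–37.
The reverse primer's reverse complement is ATCATGCGCGAGCGATTA, which matches the template at positions 75–92.
Product length = (reverse-primer end) − (forward-primer start) + 1 = 92 − 28 + 1 = 65 bp.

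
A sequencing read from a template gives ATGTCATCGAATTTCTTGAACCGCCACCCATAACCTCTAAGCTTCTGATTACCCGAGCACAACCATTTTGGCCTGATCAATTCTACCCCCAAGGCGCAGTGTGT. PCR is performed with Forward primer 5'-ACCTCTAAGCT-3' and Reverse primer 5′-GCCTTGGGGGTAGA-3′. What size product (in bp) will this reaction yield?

63 bp

Scanning the template, ACCTCTAAGCT occurs at positions 33–43; this primer anneals to the bottom strand there with its 3' end pointing downstream.
Taking the reverse complement of GCCTTGGGGGTAGA gives TCTACCCCCAAGGC, found at positions 82–95 on the template; the primer anneals here to the top strand with its 3' end pointing upstream.
The product runs from position 33 to position 95, so its length is 95 − 33 + 1 = 63 bp.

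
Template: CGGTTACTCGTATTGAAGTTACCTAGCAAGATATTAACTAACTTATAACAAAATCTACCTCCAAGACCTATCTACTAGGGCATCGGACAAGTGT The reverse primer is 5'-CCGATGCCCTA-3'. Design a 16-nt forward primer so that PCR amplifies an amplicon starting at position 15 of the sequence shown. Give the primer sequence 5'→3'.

The reverse primer's reverse complement TAGGGCATCGG matches the template at positions 76–86; the product starts at position 15.
The forward primer is identical to the top strand over positions 15–30: GAAGTTACCTAGCAAG.

5'-GAAGTTACCTAGCAAG-3'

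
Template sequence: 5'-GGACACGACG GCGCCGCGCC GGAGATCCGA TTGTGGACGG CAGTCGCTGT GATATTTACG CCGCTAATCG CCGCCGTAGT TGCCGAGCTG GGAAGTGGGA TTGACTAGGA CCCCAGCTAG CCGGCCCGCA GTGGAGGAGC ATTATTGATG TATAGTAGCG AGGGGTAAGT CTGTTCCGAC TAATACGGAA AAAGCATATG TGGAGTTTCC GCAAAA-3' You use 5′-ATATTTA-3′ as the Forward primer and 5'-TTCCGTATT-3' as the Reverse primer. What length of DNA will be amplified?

Scanning the template, ATATTTA occurs at positions 52–58; this primer anneals to the bottom strand there with its 3' end pointing downstream.
Taking the reverse complement of TTCCGTATT gives AATACGGAA, found at positions 182–190 on the template; the primer anneals here to the top strand with its 3' end pointing upstream.
Product length = (reverse-primer end) − (forward-primer start) + 1 = 190 − 52 + 1 = 139 bp.

139 bp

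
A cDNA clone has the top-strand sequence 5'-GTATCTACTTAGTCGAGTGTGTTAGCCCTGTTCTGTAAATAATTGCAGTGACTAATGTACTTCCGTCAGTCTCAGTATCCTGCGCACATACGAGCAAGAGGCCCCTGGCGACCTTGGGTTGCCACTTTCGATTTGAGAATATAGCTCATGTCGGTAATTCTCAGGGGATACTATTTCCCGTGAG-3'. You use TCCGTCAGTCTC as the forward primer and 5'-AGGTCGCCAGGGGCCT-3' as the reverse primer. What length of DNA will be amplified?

53 bp

Scanning the template, TCCGTCAGTCTC occurs at positions 62–73; this primer anneals to the bottom strand there with its 3' end pointing downstream.
Taking the reverse complement of AGGTCGCCAGGGGCCT gives AGGCCCCTGGCGACCT, found at positions 99–114 on the template; the primer anneals here to the top strand with its 3' end pointing upstream.
The product runs from position 62 to position 114, so its length is 114 − 62 + 1 = 53 bp.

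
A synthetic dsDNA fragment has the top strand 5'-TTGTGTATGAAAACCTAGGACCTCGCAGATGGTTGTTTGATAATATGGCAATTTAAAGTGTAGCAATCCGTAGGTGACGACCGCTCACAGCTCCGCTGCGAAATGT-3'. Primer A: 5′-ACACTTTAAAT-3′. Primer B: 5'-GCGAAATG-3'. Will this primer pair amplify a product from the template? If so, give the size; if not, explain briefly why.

Primer A (ACACTTTAAAT) has reverse complement ATTTAAAGTGT, which matches the top strand at positions 51–61; primer A anneals to the top strand there with its 3' end pointing upstream toward position 51.
Primer B (GCGAAATG) matches the top strand directly at positions 98–105; it anneals to the bottom strand with its 3' end pointing downstream toward position 105.
The 3' ends diverge (primer A extends toward position 1, primer B toward position 106), so the primers never converge on a shared product.

No product — the primers' 3' ends point away from each other.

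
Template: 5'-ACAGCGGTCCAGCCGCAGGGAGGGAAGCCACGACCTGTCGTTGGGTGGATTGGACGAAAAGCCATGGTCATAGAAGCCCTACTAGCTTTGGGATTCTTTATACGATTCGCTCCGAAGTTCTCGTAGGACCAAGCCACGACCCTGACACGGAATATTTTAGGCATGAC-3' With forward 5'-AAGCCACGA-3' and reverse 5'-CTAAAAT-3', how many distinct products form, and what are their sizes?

The forward primer AAGCCACGA matches the top strand at positions 25–33, 131–139.
The reverse primer's reverse complement is ATTTTAG, matching at positions 154–160.
Each forward site pairs with the reverse site to give a product ending at position 160: sizes 136, 30 bp.

Two products: 136 bp, 30 bp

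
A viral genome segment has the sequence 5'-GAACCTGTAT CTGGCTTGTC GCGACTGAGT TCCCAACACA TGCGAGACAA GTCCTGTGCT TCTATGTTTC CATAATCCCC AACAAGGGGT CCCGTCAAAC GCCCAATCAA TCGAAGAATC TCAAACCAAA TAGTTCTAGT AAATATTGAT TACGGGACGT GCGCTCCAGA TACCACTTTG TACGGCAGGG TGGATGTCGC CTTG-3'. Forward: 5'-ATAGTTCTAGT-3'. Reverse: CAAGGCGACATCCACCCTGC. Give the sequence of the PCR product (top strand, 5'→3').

Scanning the template, ATAGTTCTAGT occurs at positions 130–140; this primer anneals to the bottom strand there with its 3' end pointing downstream.
Reverse complement of the reverse primer: GCAGGGTGGATGTCGCCTTG. This occurs on the top strand at positions 185–204.
The product is the template from position 130 through 204 (75 bp).

5'-ATAGTTCTAGTAAATATTGATTACGGGACGTGCGCTCCAGATACCACTTTGTACGGCAGGGTGGATGTCGCCTTG-3'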